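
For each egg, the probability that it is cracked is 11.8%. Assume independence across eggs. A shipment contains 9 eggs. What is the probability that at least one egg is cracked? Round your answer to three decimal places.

0.677

P(at least one) = 1 − P(none) = 1 − (1 − 0.118)^9
= 1 − 0.32301 = 0.67699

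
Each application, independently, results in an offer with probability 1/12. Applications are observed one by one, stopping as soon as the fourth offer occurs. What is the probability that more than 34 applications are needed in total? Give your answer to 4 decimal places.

Needing more than 34 applications ⇔ fewer than 4 successes in the first 34. With X ~ Binomial(34, 0.083333), P(Y > 34) = P(X ≤ 3).
  k=0: C(34,0)·0.083333^0·0.916667^34 = 0.051903
  k=1: C(34,1)·0.083333^1·0.916667^33 = 0.160426
  k=2: C(34,2)·0.083333^2·0.916667^32 = 0.240639
  k=3: C(34,3)·0.083333^3·0.916667^31 = 0.233347
P(X ≤ 3) = 0.686315

0.6863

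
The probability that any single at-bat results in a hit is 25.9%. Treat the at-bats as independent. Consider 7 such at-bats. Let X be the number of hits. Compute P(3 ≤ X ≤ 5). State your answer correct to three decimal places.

X ~ Binomial(7, 0.259); P(3 ≤ X ≤ 5) = Σ C(7,k) p^k (1−p)^(7−k) over k:
  k=3: C(7,3)·0.259^3·0.741^4 = 0.18333
  k=4: C(7,4)·0.259^4·0.741^3 = 0.06408
  k=5: C(7,5)·0.259^5·0.741^2 = 0.01344
Total = 0.26085

0.261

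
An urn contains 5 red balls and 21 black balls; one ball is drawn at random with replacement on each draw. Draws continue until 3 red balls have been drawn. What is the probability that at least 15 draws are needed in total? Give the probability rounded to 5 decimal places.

0.47731

Needing more than 14 draws ⇔ fewer than 3 successes in the first 14. With X ~ Binomial(14, 0.192308), P(Y > 14) = P(X ≤ 2).
  k=0: C(14,0)·0.192308^0·0.807692^14 = 0.0502856
  k=1: C(14,1)·0.192308^1·0.807692^13 = 0.1676185
  k=2: C(14,2)·0.192308^2·0.807692^12 = 0.2594096
P(X ≤ 2) = 0.4773137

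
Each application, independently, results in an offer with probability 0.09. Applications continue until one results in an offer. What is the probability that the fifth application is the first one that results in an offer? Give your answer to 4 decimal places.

Geometric (trials to first success), p = 0.09.
P(Y = 5) = (1−p)^4 · p = 0.68575 · 0.09 = 0.061717

0.0617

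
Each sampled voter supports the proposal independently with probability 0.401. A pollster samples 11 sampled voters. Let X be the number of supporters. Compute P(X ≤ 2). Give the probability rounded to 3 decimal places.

0.118

X ~ Binomial(11, 0.401); P(X ≤ 2) = Σ C(11,k) p^k (1−p)^(11−k) over k:
  k=0: C(11,0)·0.401^0·0.599^11 = 0.00356
  k=1: C(11,1)·0.401^1·0.599^10 = 0.02623
  k=2: C(11,2)·0.401^2·0.599^9 = 0.08780
Total = 0.11759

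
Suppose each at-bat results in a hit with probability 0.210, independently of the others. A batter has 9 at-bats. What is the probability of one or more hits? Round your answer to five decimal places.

0.88015

P(at least one) = 1 − P(none) = 1 − (1 − 0.21)^9
= 1 − 0.1198516 = 0.8801484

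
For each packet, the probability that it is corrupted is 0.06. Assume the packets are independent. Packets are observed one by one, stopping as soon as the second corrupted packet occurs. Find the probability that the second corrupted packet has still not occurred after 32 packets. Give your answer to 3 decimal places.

0.420

Needing more than 32 packets ⇔ fewer than 2 successes in the first 32. With X ~ Binomial(32, 0.06), P(Y > 32) = P(X ≤ 1).
  k=0: C(32,0)·0.06^0·0.94^32 = 0.13807
  k=1: C(32,1)·0.06^1·0.94^31 = 0.28201
P(X ≤ 1) = 0.42008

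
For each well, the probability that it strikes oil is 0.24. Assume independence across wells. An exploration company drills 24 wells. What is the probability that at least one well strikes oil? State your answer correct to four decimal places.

P(at least one) = 1 − P(none) = 1 − (1 − 0.24)^24
= 1 − 0.001379 = 0.998621

0.9986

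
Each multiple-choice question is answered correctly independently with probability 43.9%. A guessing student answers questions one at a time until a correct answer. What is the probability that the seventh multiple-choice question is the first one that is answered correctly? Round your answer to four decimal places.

0.0137

Geometric (trials to first success), p = 0.439.
P(Y = 7) = (1−p)^6 · p = 0.031173 · 0.439 = 0.013685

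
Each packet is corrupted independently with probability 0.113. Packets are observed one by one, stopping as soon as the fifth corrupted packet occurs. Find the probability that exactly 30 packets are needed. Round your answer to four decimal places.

Y = trial on which the fifth success occurs; negative binomial, r=5, p=0.113.
P(Y=30) = C(29,4) · p^5 · (1−p)^25
= 23751 · 1.8424e-05 · 0.049899 = 0.021836

0.0218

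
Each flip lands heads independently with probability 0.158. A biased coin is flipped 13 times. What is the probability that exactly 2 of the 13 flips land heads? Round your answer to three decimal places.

X ~ Binomial(n=13, p=0.158).
P(X=2) = C(13,2) · p^2 · (1−p)^11
= 78 · 0.024964 · 0.15081 = 0.29366

0.294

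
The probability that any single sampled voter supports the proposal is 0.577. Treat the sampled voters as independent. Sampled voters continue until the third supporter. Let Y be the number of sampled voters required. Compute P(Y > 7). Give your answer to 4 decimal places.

0.1202

Needing more than 7 sampled voters ⇔ fewer than 3 successes in the first 7. With X ~ Binomial(7, 0.577), P(Y > 7) = P(X ≤ 2).
  k=0: C(7,0)·0.577^0·0.423^7 = 0.002423
  k=1: C(7,1)·0.577^1·0.423^6 = 0.023137
  k=2: C(7,2)·0.577^2·0.423^5 = 0.094683
P(X ≤ 2) = 0.120244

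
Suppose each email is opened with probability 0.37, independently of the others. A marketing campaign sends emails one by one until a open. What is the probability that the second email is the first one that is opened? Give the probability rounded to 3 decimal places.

0.233

Geometric (trials to first success), p = 0.37.
P(Y = 2) = (1−p)^1 · p = 0.63 · 0.37 = 0.23310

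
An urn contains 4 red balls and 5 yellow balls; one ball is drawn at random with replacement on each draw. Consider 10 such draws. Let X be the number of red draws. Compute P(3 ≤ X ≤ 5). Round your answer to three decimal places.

0.644

X ~ Binomial(10, 0.444444); P(3 ≤ X ≤ 5) = Σ C(10,k) p^k (1−p)^(10−k) over k:
  k=3: C(10,3)·0.444444^3·0.555556^7 = 0.17208
  k=4: C(10,4)·0.444444^4·0.555556^6 = 0.24091
  k=5: C(10,5)·0.444444^5·0.555556^5 = 0.23127
Total = 0.64426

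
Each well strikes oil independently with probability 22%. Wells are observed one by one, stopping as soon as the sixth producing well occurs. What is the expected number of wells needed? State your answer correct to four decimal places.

Y = total wells until the sixth success; negative binomial with r=6, p=0.22.
E[Y] = r / p = 6 / 0.22 = 27.272727

27.2727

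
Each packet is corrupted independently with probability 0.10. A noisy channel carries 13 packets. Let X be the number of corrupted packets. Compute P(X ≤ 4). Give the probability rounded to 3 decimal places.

0.994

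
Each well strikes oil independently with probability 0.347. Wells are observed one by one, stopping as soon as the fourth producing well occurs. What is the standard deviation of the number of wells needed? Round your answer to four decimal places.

4.6575

Y = total wells until the fourth success; negative binomial with r=4, p=0.347.
SD(Y) = √[r(1−p)/p²] = √(21.692731) = 4.657546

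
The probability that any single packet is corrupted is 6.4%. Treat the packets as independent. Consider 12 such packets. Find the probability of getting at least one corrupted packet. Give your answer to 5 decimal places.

0.54782

P(at least one) = 1 − P(none) = 1 − (1 − 0.064)^12
= 1 − 0.4521788 = 0.5478212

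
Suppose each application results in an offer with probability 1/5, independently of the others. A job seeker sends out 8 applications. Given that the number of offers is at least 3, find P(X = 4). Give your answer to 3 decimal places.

0.226

X ~ Binomial(8, 0.20). Want P(X=4 | X≥3) = P(X=4) / P(X≥3).
P(X=4) = C(8,4)·0.20^4·0.80^4 = 0.04588
P(X≥3) = 1 − 0.16777 − 0.33554 − 0.29360 = 0.20308
Ratio = 0.04588 / 0.20308 = 0.22589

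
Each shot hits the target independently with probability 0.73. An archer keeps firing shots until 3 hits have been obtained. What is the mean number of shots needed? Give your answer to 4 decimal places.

4.1096

Y = total shots until the third success; negative binomial with r=3, p=0.73.
E[Y] = r / p = 3 / 0.73 = 4.109589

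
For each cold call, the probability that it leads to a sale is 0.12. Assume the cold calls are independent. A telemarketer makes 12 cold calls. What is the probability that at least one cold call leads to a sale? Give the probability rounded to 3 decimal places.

0.784

P(at least one) = 1 − P(none) = 1 − (1 − 0.12)^12
= 1 − 0.21567 = 0.78433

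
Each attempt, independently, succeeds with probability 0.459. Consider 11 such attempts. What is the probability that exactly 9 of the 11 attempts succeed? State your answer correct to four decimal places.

X ~ Binomial(n=11, p=0.459).
P(X=9) = C(11,9) · p^9 · (1−p)^2
= 55 · 0.0009043 · 0.29268 = 0.014557

0.0146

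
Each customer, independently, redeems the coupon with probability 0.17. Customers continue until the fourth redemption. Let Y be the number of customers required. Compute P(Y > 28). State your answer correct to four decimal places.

0.2751

Needing more than 28 customers ⇔ fewer than 4 successes in the first 28. With X ~ Binomial(28, 0.17), P(Y > 28) = P(X ≤ 3).
  k=0: C(28,0)·0.17^0·0.83^28 = 0.005422
  k=1: C(28,1)·0.17^1·0.83^27 = 0.031097
  k=2: C(28,2)·0.17^2·0.83^26 = 0.085984
  k=3: C(28,3)·0.17^3·0.83^25 = 0.152631
P(X ≤ 3) = 0.275135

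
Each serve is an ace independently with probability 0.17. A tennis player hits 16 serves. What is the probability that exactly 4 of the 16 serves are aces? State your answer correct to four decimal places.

X ~ Binomial(n=16, p=0.17).
P(X=4) = C(16,4) · p^4 · (1−p)^12
= 1820 · 0.00083521 · 0.10689 = 0.162482

0.1625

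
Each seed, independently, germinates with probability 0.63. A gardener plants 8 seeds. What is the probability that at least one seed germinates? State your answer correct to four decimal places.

0.9996

P(at least one) = 1 − P(none) = 1 − (1 − 0.63)^8
= 1 − 0.000351 = 0.999649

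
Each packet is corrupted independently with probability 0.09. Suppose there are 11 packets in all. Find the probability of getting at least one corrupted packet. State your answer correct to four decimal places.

0.6456

P(at least one) = 1 − P(none) = 1 − (1 − 0.09)^11
= 1 − 0.354369 = 0.645631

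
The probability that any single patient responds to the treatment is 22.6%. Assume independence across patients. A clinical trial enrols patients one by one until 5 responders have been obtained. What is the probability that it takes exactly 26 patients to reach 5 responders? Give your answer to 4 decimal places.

0.0344

Y = trial on which the fifth success occurs; negative binomial, r=5, p=0.226.
P(Y=26) = C(25,4) · p^5 · (1−p)^21
= 12650 · 0.00058958 · 0.0046085 = 0.034371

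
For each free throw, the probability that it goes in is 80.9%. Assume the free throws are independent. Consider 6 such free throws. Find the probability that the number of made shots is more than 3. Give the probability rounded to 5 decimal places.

X ~ Binomial(6, 0.809); P(X ≥ 4) = Σ C(6,k) p^k (1−p)^(6−k) over k:
  k=4: C(6,4)·0.809^4·0.191^2 = 0.2343970
  k=5: C(6,5)·0.809^5·0.191^1 = 0.3971250
  k=6: C(6,6)·0.809^6·0.191^0 = 0.2803439
Total = 0.9118659

0.91187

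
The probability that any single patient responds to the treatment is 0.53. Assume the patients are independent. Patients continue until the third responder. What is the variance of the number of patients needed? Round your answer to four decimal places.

5.0196

Y = total patients until the third success; negative binomial with r=3, p=0.53.
Var(Y) = r(1−p)/p² = 3·0.47 / 0.53² = 5.019580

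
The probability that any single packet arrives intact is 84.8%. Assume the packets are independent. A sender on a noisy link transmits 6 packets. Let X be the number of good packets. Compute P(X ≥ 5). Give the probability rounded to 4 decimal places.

0.7718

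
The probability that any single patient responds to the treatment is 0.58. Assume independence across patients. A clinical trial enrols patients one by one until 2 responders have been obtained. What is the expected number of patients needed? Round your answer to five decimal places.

Y = total patients until the second success; negative binomial with r=2, p=0.58.
E[Y] = r / p = 2 / 0.58 = 3.4482759

3.44828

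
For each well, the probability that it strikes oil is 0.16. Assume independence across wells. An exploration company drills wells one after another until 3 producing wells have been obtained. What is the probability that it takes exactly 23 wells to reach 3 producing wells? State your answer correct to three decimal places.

Y = trial on which the third success occurs; negative binomial, r=3, p=0.16.
P(Y=23) = C(22,2) · p^3 · (1−p)^20
= 231 · 0.004096 · 0.03059 = 0.02894

0.029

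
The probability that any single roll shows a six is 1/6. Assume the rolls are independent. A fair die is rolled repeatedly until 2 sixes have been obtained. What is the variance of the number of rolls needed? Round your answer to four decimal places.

Y = total rolls until the second success; negative binomial with r=2, p=0.166667.
Var(Y) = r(1−p)/p² = 2·0.833333 / 0.166667² = 60.000000

60.0000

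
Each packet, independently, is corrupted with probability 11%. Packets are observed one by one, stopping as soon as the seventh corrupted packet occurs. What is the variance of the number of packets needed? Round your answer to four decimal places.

514.8760

Y = total packets until the seventh success; negative binomial with r=7, p=0.11.
Var(Y) = r(1−p)/p² = 7·0.89 / 0.11² = 514.876033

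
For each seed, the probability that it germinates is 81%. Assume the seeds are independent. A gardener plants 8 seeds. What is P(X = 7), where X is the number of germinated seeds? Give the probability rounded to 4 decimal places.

X ~ Binomial(n=8, p=0.81).
P(X=7) = C(8,7) · p^7 · (1−p)^1
= 8 · 0.22877 · 0.19 = 0.347727

0.3477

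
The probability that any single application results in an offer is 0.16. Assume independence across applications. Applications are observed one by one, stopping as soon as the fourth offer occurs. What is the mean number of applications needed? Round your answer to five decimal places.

Y = total applications until the fourth success; negative binomial with r=4, p=0.16.
E[Y] = r / p = 4 / 0.16 = 25.0000000

25.00000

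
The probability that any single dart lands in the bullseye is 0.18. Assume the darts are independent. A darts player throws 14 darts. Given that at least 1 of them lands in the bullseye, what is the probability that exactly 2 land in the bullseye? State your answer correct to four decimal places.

0.2905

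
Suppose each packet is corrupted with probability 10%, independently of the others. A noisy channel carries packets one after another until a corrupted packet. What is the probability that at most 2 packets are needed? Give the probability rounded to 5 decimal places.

Y = number of packets to the first success; geometric, p = 0.10.
P(Y ≤ 2) = 1 − (1−p)^2 = 1 − 0.8100000 = 0.1900000

0.19000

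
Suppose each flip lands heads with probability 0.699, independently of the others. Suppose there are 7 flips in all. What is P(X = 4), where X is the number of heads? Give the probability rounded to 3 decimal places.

X ~ Binomial(n=7, p=0.699).
P(X=4) = C(7,4) · p^4 · (1−p)^3
= 35 · 0.23873 · 0.027271 = 0.22786

0.228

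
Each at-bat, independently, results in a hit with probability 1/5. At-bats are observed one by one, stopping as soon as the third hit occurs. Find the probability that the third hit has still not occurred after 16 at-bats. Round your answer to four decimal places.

0.3518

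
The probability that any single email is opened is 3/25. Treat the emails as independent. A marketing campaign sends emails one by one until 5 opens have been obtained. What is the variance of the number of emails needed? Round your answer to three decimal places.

Y = total emails until the fifth success; negative binomial with r=5, p=0.12.
Var(Y) = r(1−p)/p² = 5·0.88 / 0.12² = 305.55556

305.556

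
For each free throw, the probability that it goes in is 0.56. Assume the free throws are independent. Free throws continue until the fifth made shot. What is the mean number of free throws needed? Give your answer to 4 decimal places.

8.9286

Y = total free throws until the fifth success; negative binomial with r=5, p=0.56.
E[Y] = r / p = 5 / 0.56 = 8.928571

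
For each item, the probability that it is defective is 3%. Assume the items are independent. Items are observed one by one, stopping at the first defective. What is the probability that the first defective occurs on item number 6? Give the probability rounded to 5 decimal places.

0.02576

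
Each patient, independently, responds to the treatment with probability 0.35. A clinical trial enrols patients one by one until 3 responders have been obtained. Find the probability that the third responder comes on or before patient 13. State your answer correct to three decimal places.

Finishing within 13 patients ⇔ at least 3 successes in the first 13. With X ~ Binomial(13, 0.35), P(Y ≤ 13) = 1 − P(X ≤ 2).
  k=0: C(13,0)·0.35^0·0.65^13 = 0.00370
  k=1: C(13,1)·0.35^1·0.65^12 = 0.02588
  k=2: C(13,2)·0.35^2·0.65^11 = 0.08361
1 − 0.11319 = 0.88681

0.887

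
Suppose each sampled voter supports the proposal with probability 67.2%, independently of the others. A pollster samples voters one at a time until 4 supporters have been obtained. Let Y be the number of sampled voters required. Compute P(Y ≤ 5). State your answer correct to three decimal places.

Finishing within 5 sampled voters ⇔ at least 4 successes in the first 5. With X ~ Binomial(5, 0.672), P(Y ≤ 5) = 1 − P(X ≤ 3).
  k=0: C(5,0)·0.672^0·0.328^5 = 0.00380
  k=1: C(5,1)·0.672^1·0.328^4 = 0.03889
  k=2: C(5,2)·0.672^2·0.328^3 = 0.15935
  k=3: C(5,3)·0.672^3·0.328^2 = 0.32648
1 − 0.52852 = 0.47148

0.471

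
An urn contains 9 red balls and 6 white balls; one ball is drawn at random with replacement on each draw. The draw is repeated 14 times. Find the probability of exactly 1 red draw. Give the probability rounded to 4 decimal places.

0.0001

X ~ Binomial(n=14, p=0.60).
P(X=1) = C(14,1) · p^1 · (1−p)^13
= 14 · 0.6 · 6.7109e-06 = 0.000056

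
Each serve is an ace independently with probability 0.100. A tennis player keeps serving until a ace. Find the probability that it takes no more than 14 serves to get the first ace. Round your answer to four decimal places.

0.7712

Y = number of serves to the first success; geometric, p = 0.10.
P(Y ≤ 14) = 1 − (1−p)^14 = 1 − 0.228768 = 0.771232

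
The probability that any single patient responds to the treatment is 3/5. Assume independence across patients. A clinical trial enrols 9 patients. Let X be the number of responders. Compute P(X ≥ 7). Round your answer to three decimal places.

X ~ Binomial(9, 0.60); P(X ≥ 7) = Σ C(9,k) p^k (1−p)^(9−k) over k:
  k=7: C(9,7)·0.60^7·0.40^2 = 0.16124
  k=8: C(9,8)·0.60^8·0.40^1 = 0.06047
  k=9: C(9,9)·0.60^9·0.40^0 = 0.01008
Total = 0.23179

0.232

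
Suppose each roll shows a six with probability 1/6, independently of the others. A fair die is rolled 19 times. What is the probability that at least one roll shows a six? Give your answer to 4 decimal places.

P(at least one) = 1 − P(none) = 1 − (1 − 0.166667)^19
= 1 − 0.031301 = 0.968699

0.9687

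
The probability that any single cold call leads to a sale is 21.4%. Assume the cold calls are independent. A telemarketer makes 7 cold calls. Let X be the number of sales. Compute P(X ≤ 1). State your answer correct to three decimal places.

0.539

X ~ Binomial(7, 0.214); P(X ≤ 1) = Σ C(7,k) p^k (1−p)^(7−k) over k:
  k=0: C(7,0)·0.214^0·0.786^7 = 0.18534
  k=1: C(7,1)·0.214^1·0.786^6 = 0.35322
Total = 0.53856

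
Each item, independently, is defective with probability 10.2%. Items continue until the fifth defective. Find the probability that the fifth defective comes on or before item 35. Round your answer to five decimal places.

0.28310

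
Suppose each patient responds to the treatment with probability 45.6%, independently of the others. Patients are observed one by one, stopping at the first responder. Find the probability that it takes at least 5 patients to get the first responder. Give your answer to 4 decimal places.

0.0876

Y = number of patients to the first success; geometric, p = 0.456.
P(Y > 4) = P(first 4 all fail) = (1−p)^4 = 0.087578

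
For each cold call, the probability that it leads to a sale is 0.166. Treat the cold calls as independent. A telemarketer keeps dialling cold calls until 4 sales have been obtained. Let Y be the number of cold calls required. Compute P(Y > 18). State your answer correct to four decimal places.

0.6508

Needing more than 18 cold calls ⇔ fewer than 4 successes in the first 18. With X ~ Binomial(18, 0.166), P(Y > 18) = P(X ≤ 3).
  k=0: C(18,0)·0.166^0·0.834^18 = 0.038106
  k=1: C(18,1)·0.166^1·0.834^17 = 0.136522
  k=2: C(18,2)·0.166^2·0.834^16 = 0.230975
  k=3: C(18,3)·0.166^3·0.834^15 = 0.245191
P(X ≤ 3) = 0.650794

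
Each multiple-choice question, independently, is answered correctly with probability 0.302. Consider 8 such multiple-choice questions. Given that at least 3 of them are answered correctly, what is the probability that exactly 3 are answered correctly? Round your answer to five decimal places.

0.56376

X ~ Binomial(8, 0.302). Want P(X=3 | X≥3) = P(X=3) / P(X≥3).
P(X=3) = C(8,3)·0.302^3·0.698^5 = 0.2555559
P(X≥3) = 1 − 0.0563434 − 0.1950226 − 0.2953279 = 0.4533061
Ratio = 0.2555559 / 0.4533061 = 0.5637602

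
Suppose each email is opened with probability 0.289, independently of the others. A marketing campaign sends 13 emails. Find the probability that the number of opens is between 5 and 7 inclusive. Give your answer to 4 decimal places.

X ~ Binomial(13, 0.289); P(5 ≤ X ≤ 7) = Σ C(13,k) p^k (1−p)^(13−k) over k:
  k=5: C(13,5)·0.289^5·0.711^8 = 0.169443
  k=6: C(13,6)·0.289^6·0.711^7 = 0.091831
  k=7: C(13,7)·0.289^7·0.711^6 = 0.037327
Total = 0.298602

0.2986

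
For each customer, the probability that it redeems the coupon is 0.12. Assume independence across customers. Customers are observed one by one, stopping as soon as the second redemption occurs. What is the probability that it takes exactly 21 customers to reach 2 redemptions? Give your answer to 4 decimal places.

0.0254

Y = trial on which the second success occurs; negative binomial, r=2, p=0.12.
P(Y=21) = C(20,1) · p^2 · (1−p)^19
= 20 · 0.0144 · 0.08814 = 0.025384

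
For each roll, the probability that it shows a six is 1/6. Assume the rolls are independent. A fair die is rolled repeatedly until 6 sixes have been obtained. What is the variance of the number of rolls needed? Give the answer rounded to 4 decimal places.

180.0000

Y = total rolls until the sixth success; negative binomial with r=6, p=0.166667.
Var(Y) = r(1−p)/p² = 6·0.833333 / 0.166667² = 180.000000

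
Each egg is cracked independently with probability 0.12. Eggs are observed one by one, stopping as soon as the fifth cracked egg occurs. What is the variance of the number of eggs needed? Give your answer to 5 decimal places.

305.55556

Y = total eggs until the fifth success; negative binomial with r=5, p=0.12.
Var(Y) = r(1−p)/p² = 5·0.88 / 0.12² = 305.5555556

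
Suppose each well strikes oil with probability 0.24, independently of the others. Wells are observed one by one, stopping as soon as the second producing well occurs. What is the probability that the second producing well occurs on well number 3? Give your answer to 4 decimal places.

Y = trial on which the second success occurs; negative binomial, r=2, p=0.24.
P(Y=3) = C(2,1) · p^2 · (1−p)^1
= 2 · 0.0576 · 0.76 = 0.087552

0.0876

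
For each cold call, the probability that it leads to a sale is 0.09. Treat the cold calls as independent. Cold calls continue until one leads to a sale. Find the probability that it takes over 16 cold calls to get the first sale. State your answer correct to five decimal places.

0.22114

Y = number of cold calls to the first success; geometric, p = 0.09.
P(Y > 16) = P(first 16 all fail) = (1−p)^16 = 0.2211374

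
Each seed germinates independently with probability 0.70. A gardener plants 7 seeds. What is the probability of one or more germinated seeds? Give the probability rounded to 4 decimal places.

P(at least one) = 1 − P(none) = 1 − (1 − 0.70)^7
= 1 − 0.000219 = 0.999781

0.9998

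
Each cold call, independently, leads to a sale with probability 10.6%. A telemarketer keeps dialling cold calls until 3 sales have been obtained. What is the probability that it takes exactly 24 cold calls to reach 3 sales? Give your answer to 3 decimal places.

Y = trial on which the third success occurs; negative binomial, r=3, p=0.106.
P(Y=24) = C(23,2) · p^3 · (1−p)^21
= 253 · 0.001191 · 0.09508 = 0.02865

0.029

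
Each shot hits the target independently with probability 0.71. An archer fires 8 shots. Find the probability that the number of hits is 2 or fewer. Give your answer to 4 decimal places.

0.0094

X ~ Binomial(8, 0.71); P(X ≤ 2) = Σ C(8,k) p^k (1−p)^(8−k) over k:
  k=0: C(8,0)·0.71^0·0.29^8 = 0.000050
  k=1: C(8,1)·0.71^1·0.29^7 = 0.000980
  k=2: C(8,2)·0.71^2·0.29^6 = 0.008396
Total = 0.009426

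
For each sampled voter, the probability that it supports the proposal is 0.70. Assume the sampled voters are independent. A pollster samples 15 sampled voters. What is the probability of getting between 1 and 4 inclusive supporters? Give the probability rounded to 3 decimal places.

0.001

X ~ Binomial(15, 0.70); P(1 ≤ X ≤ 4) = Σ C(15,k) p^k (1−p)^(15−k) over k:
  k=1: C(15,1)·0.70^1·0.30^14 = 0.00000
  k=2: C(15,2)·0.70^2·0.30^13 = 0.00001
  k=3: C(15,3)·0.70^3·0.30^12 = 0.00008
  k=4: C(15,4)·0.70^4·0.30^11 = 0.00058
Total = 0.00067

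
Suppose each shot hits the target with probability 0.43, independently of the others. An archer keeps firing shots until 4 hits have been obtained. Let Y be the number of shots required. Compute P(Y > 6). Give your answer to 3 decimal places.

Needing more than 6 shots ⇔ fewer than 4 successes in the first 6. With X ~ Binomial(6, 0.43), P(Y > 6) = P(X ≤ 3).
  k=0: C(6,0)·0.43^0·0.57^6 = 0.03430
  k=1: C(6,1)·0.43^1·0.57^5 = 0.15524
  k=2: C(6,2)·0.43^2·0.57^4 = 0.29277
  k=3: C(6,3)·0.43^3·0.57^3 = 0.29448
P(X ≤ 3) = 0.77679

0.777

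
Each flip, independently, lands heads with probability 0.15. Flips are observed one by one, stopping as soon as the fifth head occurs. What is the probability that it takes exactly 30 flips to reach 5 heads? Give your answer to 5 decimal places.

0.03102

Y = trial on which the fifth success occurs; negative binomial, r=5, p=0.15.
P(Y=30) = C(29,4) · p^5 · (1−p)^25
= 23751 · 7.5937e-05 · 0.017198 = 0.0310178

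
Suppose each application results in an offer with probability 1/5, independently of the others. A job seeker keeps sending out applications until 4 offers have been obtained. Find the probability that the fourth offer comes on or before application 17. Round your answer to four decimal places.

0.4511

Finishing within 17 applications ⇔ at least 4 successes in the first 17. With X ~ Binomial(17, 0.20), P(Y ≤ 17) = 1 − P(X ≤ 3).
  k=0: C(17,0)·0.20^0·0.80^17 = 0.022518
  k=1: C(17,1)·0.20^1·0.80^16 = 0.095701
  k=2: C(17,2)·0.20^2·0.80^15 = 0.191403
  k=3: C(17,3)·0.20^3·0.80^14 = 0.239254
1 − 0.548876 = 0.451124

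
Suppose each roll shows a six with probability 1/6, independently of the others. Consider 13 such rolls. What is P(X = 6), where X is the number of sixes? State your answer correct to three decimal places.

0.010

X ~ Binomial(n=13, p=0.166667).
P(X=6) = C(13,6) · p^6 · (1−p)^7
= 1716 · 2.1433e-05 · 0.27908 = 0.01026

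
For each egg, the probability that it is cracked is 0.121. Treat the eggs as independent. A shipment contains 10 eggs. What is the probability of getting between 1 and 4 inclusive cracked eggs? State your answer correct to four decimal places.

0.7208

X ~ Binomial(10, 0.121); P(1 ≤ X ≤ 4) = Σ C(10,k) p^k (1−p)^(10−k) over k:
  k=1: C(10,1)·0.121^1·0.879^9 = 0.379040
  k=2: C(10,2)·0.121^2·0.879^8 = 0.234798
  k=3: C(10,3)·0.121^3·0.879^7 = 0.086191
  k=4: C(10,4)·0.121^4·0.879^6 = 0.020763
Total = 0.720792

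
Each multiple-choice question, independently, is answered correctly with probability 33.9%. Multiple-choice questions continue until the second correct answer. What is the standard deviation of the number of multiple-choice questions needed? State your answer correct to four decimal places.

3.3917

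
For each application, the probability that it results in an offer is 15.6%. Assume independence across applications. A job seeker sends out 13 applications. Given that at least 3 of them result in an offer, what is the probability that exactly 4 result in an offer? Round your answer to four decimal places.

0.2781

X ~ Binomial(13, 0.156). Want P(X=4 | X≥3) = P(X=4) / P(X≥3).
P(X=4) = C(13,4)·0.156^4·0.844^9 = 0.092021
P(X≥3) = 1 − 0.110269 − 0.264958 − 0.293840 = 0.330933
Ratio = 0.092021 / 0.330933 = 0.278065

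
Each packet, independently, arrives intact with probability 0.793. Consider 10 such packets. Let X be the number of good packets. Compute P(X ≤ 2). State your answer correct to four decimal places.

X ~ Binomial(10, 0.793); P(X ≤ 2) = Σ C(10,k) p^k (1−p)^(10−k) over k:
  k=0: C(10,0)·0.793^0·0.207^10 = 0.000000
  k=1: C(10,1)·0.793^1·0.207^9 = 0.000006
  k=2: C(10,2)·0.793^2·0.207^8 = 0.000095
Total = 0.000101

0.0001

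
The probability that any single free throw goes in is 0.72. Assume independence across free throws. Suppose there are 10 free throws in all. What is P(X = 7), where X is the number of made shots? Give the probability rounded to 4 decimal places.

X ~ Binomial(n=10, p=0.72).
P(X=7) = C(10,7) · p^7 · (1−p)^3
= 120 · 0.10031 · 0.021952 = 0.264230

0.2642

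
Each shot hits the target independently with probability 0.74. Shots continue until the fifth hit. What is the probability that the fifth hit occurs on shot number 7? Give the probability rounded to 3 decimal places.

0.225

Y = trial on which the fifth success occurs; negative binomial, r=5, p=0.74.
P(Y=7) = C(6,4) · p^5 · (1−p)^2
= 15 · 0.2219 · 0.0676 = 0.22501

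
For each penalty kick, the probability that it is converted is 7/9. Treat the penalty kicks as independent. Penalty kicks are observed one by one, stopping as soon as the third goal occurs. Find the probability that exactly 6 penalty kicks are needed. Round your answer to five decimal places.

Y = trial on which the third success occurs; negative binomial, r=3, p=0.777778.
P(Y=6) = C(5,2) · p^3 · (1−p)^3
= 10 · 0.47051 · 0.010974 = 0.0516332

0.05163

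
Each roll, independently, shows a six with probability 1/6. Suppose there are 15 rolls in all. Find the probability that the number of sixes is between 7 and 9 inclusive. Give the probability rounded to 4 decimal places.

X ~ Binomial(15, 0.166667); P(7 ≤ X ≤ 9) = Σ C(15,k) p^k (1−p)^(15−k) over k:
  k=7: C(15,7)·0.166667^7·0.833333^8 = 0.005346
  k=8: C(15,8)·0.166667^8·0.833333^7 = 0.001069
  k=9: C(15,9)·0.166667^9·0.833333^6 = 0.000166
Total = 0.006582

0.0066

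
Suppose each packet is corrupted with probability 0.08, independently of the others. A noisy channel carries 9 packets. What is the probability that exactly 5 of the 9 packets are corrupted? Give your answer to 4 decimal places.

X ~ Binomial(n=9, p=0.08).
P(X=5) = C(9,5) · p^5 · (1−p)^4
= 126 · 3.2768e-06 · 0.71639 = 0.000296

0.0003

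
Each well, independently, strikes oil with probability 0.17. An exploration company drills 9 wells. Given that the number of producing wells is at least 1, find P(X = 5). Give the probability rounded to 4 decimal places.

X ~ Binomial(9, 0.17). Want P(X=5 | X≥1) = P(X=5) / P(X≥1).
P(X=5) = C(9,5)·0.17^5·0.83^4 = 0.008490
P(X≥1) = 1 − 0.186940 = 0.813060
Ratio = 0.008490 / 0.813060 = 0.010443

0.0104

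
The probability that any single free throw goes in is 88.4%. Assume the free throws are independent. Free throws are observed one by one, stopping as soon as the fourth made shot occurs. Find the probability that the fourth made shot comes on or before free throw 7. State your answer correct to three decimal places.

Finishing within 7 free throws ⇔ at least 4 successes in the first 7. With X ~ Binomial(7, 0.884), P(Y ≤ 7) = 1 − P(X ≤ 3).
  k=0: C(7,0)·0.884^0·0.116^7 = 0.00000
  k=1: C(7,1)·0.884^1·0.116^6 = 0.00002
  k=2: C(7,2)·0.884^2·0.116^5 = 0.00034
  k=3: C(7,3)·0.884^3·0.116^4 = 0.00438
1 − 0.00474 = 0.99526

0.995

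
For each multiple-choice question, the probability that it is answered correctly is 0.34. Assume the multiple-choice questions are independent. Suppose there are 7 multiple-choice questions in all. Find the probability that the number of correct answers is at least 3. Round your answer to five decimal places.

0.44472

X ~ Binomial(7, 0.34); P(X ≥ 3) = Σ C(7,k) p^k (1−p)^(7−k) over k:
  k=3: C(7,3)·0.34^3·0.66^4 = 0.2610241
  k=4: C(7,4)·0.34^4·0.66^3 = 0.1344669
  k=5: C(7,5)·0.34^5·0.66^2 = 0.0415625
  k=6: C(7,6)·0.34^6·0.66^1 = 0.0071370
  k=7: C(7,7)·0.34^7·0.66^0 = 0.0005252
Total = 0.4447157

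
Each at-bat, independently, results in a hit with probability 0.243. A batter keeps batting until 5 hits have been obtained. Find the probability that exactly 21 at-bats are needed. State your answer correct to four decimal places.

Y = trial on which the fifth success occurs; negative binomial, r=5, p=0.243.
P(Y=21) = C(20,4) · p^5 · (1−p)^16
= 4845 · 0.00084729 · 0.011629 = 0.047737

0.0477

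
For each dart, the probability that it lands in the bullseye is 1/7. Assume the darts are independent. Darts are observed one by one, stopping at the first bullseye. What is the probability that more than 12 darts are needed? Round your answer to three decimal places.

0.157

Y = number of darts to the first success; geometric, p = 0.142857.
P(Y > 12) = P(first 12 all fail) = (1−p)^12 = 0.15727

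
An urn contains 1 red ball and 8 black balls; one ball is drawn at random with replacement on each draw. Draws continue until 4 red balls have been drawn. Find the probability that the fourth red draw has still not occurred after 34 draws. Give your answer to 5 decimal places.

Needing more than 34 draws ⇔ fewer than 4 successes in the first 34. With X ~ Binomial(34, 0.111111), P(Y > 34) = P(X ≤ 3).
  k=0: C(34,0)·0.111111^0·0.888889^34 = 0.0182312
  k=1: C(34,1)·0.111111^1·0.888889^33 = 0.0774824
  k=2: C(34,2)·0.111111^2·0.888889^32 = 0.1598075
  k=3: C(34,3)·0.111111^3·0.888889^31 = 0.2130767
P(X ≤ 3) = 0.4685977

0.46860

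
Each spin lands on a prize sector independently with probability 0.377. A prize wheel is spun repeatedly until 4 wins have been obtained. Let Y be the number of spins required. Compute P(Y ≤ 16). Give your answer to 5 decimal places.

0.90796

Finishing within 16 spins ⇔ at least 4 successes in the first 16. With X ~ Binomial(16, 0.377), P(Y ≤ 16) = 1 − P(X ≤ 3).
  k=0: C(16,0)·0.377^0·0.623^16 = 0.0005150
  k=1: C(16,1)·0.377^1·0.623^15 = 0.0049863
  k=2: C(16,2)·0.377^2·0.623^14 = 0.0226306
  k=3: C(16,3)·0.377^3·0.623^13 = 0.0639082
1 − 0.0920402 = 0.9079598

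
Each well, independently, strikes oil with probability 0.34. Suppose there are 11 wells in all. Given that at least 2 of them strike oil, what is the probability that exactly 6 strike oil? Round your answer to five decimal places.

X ~ Binomial(11, 0.34). Want P(X=6 | X≥2) = P(X=6) / P(X≥2).
P(X=6) = C(11,6)·0.34^6·0.66^5 = 0.0893789
P(X≥2) = 1 − 0.0103510 − 0.0586558 = 0.9309932
Ratio = 0.0893789 / 0.9309932 = 0.0960039

0.09600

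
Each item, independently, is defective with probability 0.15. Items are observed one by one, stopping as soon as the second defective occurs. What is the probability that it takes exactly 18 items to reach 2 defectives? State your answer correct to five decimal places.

Y = trial on which the second success occurs; negative binomial, r=2, p=0.15.
P(Y=18) = C(17,1) · p^2 · (1−p)^16
= 17 · 0.0225 · 0.074251 = 0.0284010

0.02840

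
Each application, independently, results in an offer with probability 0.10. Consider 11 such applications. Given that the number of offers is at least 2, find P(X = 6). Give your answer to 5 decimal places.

X ~ Binomial(11, 0.10). Want P(X=6 | X≥2) = P(X=6) / P(X≥2).
P(X=6) = C(11,6)·0.10^6·0.90^5 = 0.0002728
P(X≥2) = 1 − 0.3138106 − 0.3835463 = 0.3026431
Ratio = 0.0002728 / 0.3026431 = 0.0009014

0.00090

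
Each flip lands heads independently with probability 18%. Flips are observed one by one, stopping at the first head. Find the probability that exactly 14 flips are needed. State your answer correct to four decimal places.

0.0136

Geometric (trials to first success), p = 0.18.
P(Y = 14) = (1−p)^13 · p = 0.075784 · 0.18 = 0.013641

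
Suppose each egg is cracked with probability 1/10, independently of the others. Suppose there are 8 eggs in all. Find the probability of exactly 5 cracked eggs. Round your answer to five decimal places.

X ~ Binomial(n=8, p=0.10).
P(X=5) = C(8,5) · p^5 · (1−p)^3
= 56 · 1e-05 · 0.729 = 0.0004082

0.00041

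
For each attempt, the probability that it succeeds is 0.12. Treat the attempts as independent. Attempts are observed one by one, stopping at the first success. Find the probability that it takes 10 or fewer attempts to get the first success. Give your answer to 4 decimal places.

Y = number of attempts to the first success; geometric, p = 0.12.
P(Y ≤ 10) = 1 − (1−p)^10 = 1 − 0.278501 = 0.721499

0.7215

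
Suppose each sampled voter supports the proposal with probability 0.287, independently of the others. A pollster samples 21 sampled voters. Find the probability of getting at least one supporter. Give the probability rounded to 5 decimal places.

0.99918

P(at least one) = 1 − P(none) = 1 − (1 − 0.287)^21
= 1 − 0.0008220 = 0.9991780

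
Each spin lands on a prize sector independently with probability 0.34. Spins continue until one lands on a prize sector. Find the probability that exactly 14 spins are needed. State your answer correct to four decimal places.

0.0015

Geometric (trials to first success), p = 0.34.
P(Y = 14) = (1−p)^13 · p = 0.0045089 · 0.34 = 0.001533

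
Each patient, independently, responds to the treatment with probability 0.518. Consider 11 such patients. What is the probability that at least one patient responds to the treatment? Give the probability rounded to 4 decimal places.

0.9997

P(at least one) = 1 − P(none) = 1 − (1 − 0.518)^11
= 1 − 0.000326 = 0.999674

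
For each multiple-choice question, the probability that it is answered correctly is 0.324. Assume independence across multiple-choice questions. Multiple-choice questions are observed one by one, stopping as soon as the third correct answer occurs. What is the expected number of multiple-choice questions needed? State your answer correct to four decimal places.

Y = total multiple-choice questions until the third success; negative binomial with r=3, p=0.324.
E[Y] = r / p = 3 / 0.324 = 9.259259

9.2593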